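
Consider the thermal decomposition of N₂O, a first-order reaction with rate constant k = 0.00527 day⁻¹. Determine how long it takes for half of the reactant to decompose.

131.5 day

Step 1: For a first-order reaction, t₁/₂ = ln(2)/k
Step 2: t₁/₂ = ln(2)/0.00527
Step 3: t₁/₂ = 0.6931/0.00527 = 131.5 day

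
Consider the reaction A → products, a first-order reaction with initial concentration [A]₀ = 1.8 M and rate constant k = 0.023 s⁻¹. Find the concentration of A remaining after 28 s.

0.9453 M

Step 1: For a first-order reaction: [A] = [A]₀ × e^(-kt)
Step 2: [A] = 1.8 × e^(-0.023 × 28)
Step 3: [A] = 1.8 × e^(-0.644)
Step 4: [A] = 1.8 × 0.525187 = 0.9453 M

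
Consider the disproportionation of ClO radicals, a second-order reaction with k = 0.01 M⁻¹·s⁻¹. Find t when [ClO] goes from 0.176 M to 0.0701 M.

858.4 s

Step 1: For second-order: t = (1/[ClO] - 1/[ClO]₀)/k
Step 2: t = (1/0.0701 - 1/0.176)/0.01
Step 3: t = (14.27 - 5.682)/0.01
Step 4: t = 8.584/0.01 = 858.4 s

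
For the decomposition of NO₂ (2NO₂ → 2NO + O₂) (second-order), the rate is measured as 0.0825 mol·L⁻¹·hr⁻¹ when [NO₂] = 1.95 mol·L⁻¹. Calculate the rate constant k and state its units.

0.0217 (mol·L⁻¹)⁻¹·hr⁻¹

Step 1: rate = k[NO₂]^2, so k = rate / [NO₂]^2.
Step 2: k = 0.0825 / (1.95)^2 = 0.0825 / 3.802.
Step 3: k = 0.0217 (mol·L⁻¹)⁻¹·hr⁻¹.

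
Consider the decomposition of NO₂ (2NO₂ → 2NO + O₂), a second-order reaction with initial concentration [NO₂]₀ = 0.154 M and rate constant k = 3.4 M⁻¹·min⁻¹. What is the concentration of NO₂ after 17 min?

0.01555 M

Step 1: For a second-order reaction: 1/[NO₂] = 1/[NO₂]₀ + kt
Step 2: 1/[NO₂] = 1/0.154 + 3.4 × 17
Step 3: 1/[NO₂] = 6.494 + 57.8 = 64.29
Step 4: [NO₂] = 1/64.29 = 0.01555 M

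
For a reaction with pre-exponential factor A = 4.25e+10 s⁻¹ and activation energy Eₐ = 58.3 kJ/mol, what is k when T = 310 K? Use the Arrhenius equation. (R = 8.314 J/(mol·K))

6.38e+00 s⁻¹

Step 1: Use the Arrhenius equation: k = A × exp(-Eₐ/RT)
Step 2: Convert Eₐ to J/mol: 58.3 kJ/mol = 58300 J/mol
Step 3: Calculate the exponent: -Eₐ/(RT) = -58300/(8.314 × 310) = -22.62022
Step 4: k = 4.25e+10 × exp(-22.62022)
Step 5: k = 4.25e+10 × 1.50025e-10 = 6.3761e+00 s⁻¹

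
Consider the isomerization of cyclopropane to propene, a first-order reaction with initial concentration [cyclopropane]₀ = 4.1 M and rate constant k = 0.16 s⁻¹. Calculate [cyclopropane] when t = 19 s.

0.1961 M

Step 1: For a first-order reaction: [cyclopropane] = [cyclopropane]₀ × e^(-kt)
Step 2: [cyclopropane] = 4.1 × e^(-0.16 × 19)
Step 3: [cyclopropane] = 4.1 × e^(-3.04)
Step 4: [cyclopropane] = 4.1 × 0.0478349 = 0.1961 M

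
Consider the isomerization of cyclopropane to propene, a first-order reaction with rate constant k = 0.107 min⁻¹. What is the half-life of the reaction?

6.478 min

Step 1: For a first-order reaction, t₁/₂ = ln(2)/k
Step 2: t₁/₂ = ln(2)/0.107
Step 3: t₁/₂ = 0.6931/0.107 = 6.478 min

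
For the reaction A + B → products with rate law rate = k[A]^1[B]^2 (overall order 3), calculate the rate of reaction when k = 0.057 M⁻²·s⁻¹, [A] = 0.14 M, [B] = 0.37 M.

0.001092 M/s

Step 1: The rate law is rate = k[A]^1[B]^2, overall order = 1+2 = 3
Step 2: Substitute values: rate = 0.057 × (0.14)^1 × (0.37)^2
Step 3: rate = 0.057 × 0.14 × 0.1369 = 0.00109246 M/s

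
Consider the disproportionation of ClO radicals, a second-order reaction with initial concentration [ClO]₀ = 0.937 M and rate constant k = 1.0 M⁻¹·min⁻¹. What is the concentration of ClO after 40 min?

0.02435 M

Step 1: For a second-order reaction: 1/[ClO] = 1/[ClO]₀ + kt
Step 2: 1/[ClO] = 1/0.937 + 1.0 × 40
Step 3: 1/[ClO] = 1.067 + 40 = 41.07
Step 4: [ClO] = 1/41.07 = 0.02435 M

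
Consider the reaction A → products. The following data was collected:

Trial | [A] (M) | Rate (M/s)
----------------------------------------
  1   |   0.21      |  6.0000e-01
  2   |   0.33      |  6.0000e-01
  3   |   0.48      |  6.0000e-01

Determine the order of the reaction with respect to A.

zeroth order (0)

Step 1: Compare trials - when concentration changes, rate stays constant.
Step 2: rate₂/rate₁ = 6.0000e-01/6.0000e-01 = 1
Step 3: [A]₂/[A]₁ = 0.33/0.21 = 1.571
Step 4: Since rate ratio ≈ (conc ratio)^0, the reaction is zeroth order.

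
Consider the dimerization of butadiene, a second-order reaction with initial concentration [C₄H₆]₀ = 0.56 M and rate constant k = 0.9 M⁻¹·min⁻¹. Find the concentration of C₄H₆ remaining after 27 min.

0.03834 M

Step 1: For a second-order reaction: 1/[C₄H₆] = 1/[C₄H₆]₀ + kt
Step 2: 1/[C₄H₆] = 1/0.56 + 0.9 × 27
Step 3: 1/[C₄H₆] = 1.786 + 24.3 = 26.09
Step 4: [C₄H₆] = 1/26.09 = 0.03834 M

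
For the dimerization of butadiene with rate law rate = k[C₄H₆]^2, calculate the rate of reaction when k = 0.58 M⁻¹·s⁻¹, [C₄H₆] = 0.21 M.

0.02558 M/s

Step 1: Identify the rate law: rate = k[C₄H₆]^2
Step 2: Substitute values: rate = 0.58 × (0.21)^2
Step 3: Calculate: rate = 0.58 × 0.0441 = 0.025578 M/s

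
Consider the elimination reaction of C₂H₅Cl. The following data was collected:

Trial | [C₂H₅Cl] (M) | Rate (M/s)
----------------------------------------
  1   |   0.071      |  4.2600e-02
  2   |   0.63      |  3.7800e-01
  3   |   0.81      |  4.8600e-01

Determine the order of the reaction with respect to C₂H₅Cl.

first order (1)

Step 1: Compare trials to find order n where rate₂/rate₁ = ([C₂H₅Cl]₂/[C₂H₅Cl]₁)^n
Step 2: rate₂/rate₁ = 3.7800e-01/4.2600e-02 = 8.873
Step 3: [C₂H₅Cl]₂/[C₂H₅Cl]₁ = 0.63/0.071 = 8.873
Step 4: n = ln(8.873)/ln(8.873) = 1.00 ≈ 1
Step 5: The reaction is first order in C₂H₅Cl.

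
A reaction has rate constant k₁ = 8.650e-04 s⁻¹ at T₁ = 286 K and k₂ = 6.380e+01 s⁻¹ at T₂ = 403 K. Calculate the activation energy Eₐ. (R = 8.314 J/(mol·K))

91.8 kJ/mol

Step 1: Use the two-temperature Arrhenius form: ln(k₂/k₁) = -Eₐ/R × (1/T₂ - 1/T₁)
Step 2: ln(k₂/k₁) = ln(6.380e+01/8.650e-04) = ln(73757.2) = 11.2085
Step 3: 1/T₂ - 1/T₁ = 1/403 - 1/286 = -1.015114e-03 K⁻¹
Step 4: Eₐ = -R × ln(k₂/k₁) / (1/T₂ - 1/T₁) = -8.314 × 11.2085 / -1.015114e-03
Step 5: Eₐ = 9.1800e+04 J/mol = 91.8 kJ/mol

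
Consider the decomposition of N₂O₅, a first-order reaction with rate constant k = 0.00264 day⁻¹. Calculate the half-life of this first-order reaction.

262.6 day

Step 1: For a first-order reaction, t₁/₂ = ln(2)/k
Step 2: t₁/₂ = ln(2)/0.00264
Step 3: t₁/₂ = 0.6931/0.00264 = 262.6 day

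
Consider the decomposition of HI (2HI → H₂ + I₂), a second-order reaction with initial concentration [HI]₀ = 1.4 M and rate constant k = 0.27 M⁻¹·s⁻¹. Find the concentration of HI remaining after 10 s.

0.2929 M

Step 1: For a second-order reaction: 1/[HI] = 1/[HI]₀ + kt
Step 2: 1/[HI] = 1/1.4 + 0.27 × 10
Step 3: 1/[HI] = 0.7143 + 2.7 = 3.414
Step 4: [HI] = 1/3.414 = 0.2929 M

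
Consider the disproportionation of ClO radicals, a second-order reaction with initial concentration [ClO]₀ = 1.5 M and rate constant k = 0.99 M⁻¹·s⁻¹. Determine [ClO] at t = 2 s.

0.3778 M

Step 1: For a second-order reaction: 1/[ClO] = 1/[ClO]₀ + kt
Step 2: 1/[ClO] = 1/1.5 + 0.99 × 2
Step 3: 1/[ClO] = 0.6667 + 1.98 = 2.647
Step 4: [ClO] = 1/2.647 = 0.3778 M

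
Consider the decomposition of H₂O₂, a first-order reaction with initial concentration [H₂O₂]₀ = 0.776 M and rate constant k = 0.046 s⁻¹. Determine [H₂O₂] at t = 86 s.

0.01485 M

Step 1: For a first-order reaction: [H₂O₂] = [H₂O₂]₀ × e^(-kt)
Step 2: [H₂O₂] = 0.776 × e^(-0.046 × 86)
Step 3: [H₂O₂] = 0.776 × e^(-3.956)
Step 4: [H₂O₂] = 0.776 × 0.0191395 = 0.01485 M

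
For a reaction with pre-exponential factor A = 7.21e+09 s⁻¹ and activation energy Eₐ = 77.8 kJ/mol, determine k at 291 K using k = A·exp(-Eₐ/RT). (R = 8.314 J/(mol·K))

7.80e-05 s⁻¹

Step 1: Use the Arrhenius equation: k = A × exp(-Eₐ/RT)
Step 2: Convert Eₐ to J/mol: 77.8 kJ/mol = 77800 J/mol
Step 3: Calculate the exponent: -Eₐ/(RT) = -77800/(8.314 × 291) = -32.15708
Step 4: k = 7.21e+09 × exp(-32.15708)
Step 5: k = 7.21e+09 × 1.08232e-14 = 7.8035e-05 s⁻¹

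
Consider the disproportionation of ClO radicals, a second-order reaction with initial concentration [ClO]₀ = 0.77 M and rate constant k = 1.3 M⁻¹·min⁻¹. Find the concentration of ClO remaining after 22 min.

0.03345 M

Step 1: For a second-order reaction: 1/[ClO] = 1/[ClO]₀ + kt
Step 2: 1/[ClO] = 1/0.77 + 1.3 × 22
Step 3: 1/[ClO] = 1.299 + 28.6 = 29.9
Step 4: [ClO] = 1/29.9 = 0.03345 M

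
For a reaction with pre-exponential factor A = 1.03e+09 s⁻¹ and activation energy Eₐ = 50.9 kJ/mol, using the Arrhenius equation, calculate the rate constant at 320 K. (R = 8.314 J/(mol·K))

5.06e+00 s⁻¹

Step 1: Use the Arrhenius equation: k = A × exp(-Eₐ/RT)
Step 2: Convert Eₐ to J/mol: 50.9 kJ/mol = 50900 J/mol
Step 3: Calculate the exponent: -Eₐ/(RT) = -50900/(8.314 × 320) = -19.13189
Step 4: k = 1.03e+09 × exp(-19.13189)
Step 5: k = 1.03e+09 × 4.91050e-09 = 5.0578e+00 s⁻¹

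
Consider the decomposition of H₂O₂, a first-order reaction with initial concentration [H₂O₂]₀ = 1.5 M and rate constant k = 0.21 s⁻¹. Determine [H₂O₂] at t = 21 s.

0.01823 M

Step 1: For a first-order reaction: [H₂O₂] = [H₂O₂]₀ × e^(-kt)
Step 2: [H₂O₂] = 1.5 × e^(-0.21 × 21)
Step 3: [H₂O₂] = 1.5 × e^(-4.41)
Step 4: [H₂O₂] = 1.5 × 0.0121552 = 0.01823 M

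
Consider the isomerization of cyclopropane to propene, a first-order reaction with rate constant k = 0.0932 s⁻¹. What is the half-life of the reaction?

7.437 s

Step 1: For a first-order reaction, t₁/₂ = ln(2)/k
Step 2: t₁/₂ = ln(2)/0.0932
Step 3: t₁/₂ = 0.6931/0.0932 = 7.437 s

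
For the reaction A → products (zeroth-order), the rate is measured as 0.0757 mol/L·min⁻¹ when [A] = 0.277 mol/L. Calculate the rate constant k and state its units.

0.0757 mol/L·min⁻¹

Step 1: For a zeroth-order reaction, rate = k (independent of concentration).
Step 2: k = rate = 0.0757 mol/L·min⁻¹.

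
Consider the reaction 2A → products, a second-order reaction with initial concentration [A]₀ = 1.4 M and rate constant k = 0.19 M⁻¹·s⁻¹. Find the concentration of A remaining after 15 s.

0.2806 M

Step 1: For a second-order reaction: 1/[A] = 1/[A]₀ + kt
Step 2: 1/[A] = 1/1.4 + 0.19 × 15
Step 3: 1/[A] = 0.7143 + 2.85 = 3.564
Step 4: [A] = 1/3.564 = 0.2806 M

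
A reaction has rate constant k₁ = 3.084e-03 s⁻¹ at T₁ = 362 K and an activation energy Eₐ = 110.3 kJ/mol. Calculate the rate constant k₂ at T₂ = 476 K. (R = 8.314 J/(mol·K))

2.000e+01 s⁻¹

Step 1: Use the two-temperature Arrhenius form: ln(k₂/k₁) = -Eₐ/R × (1/T₂ - 1/T₁)
Step 2: Convert Eₐ to J/mol: 110.3 kJ/mol = 110300 J/mol
Step 3: 1/T₂ - 1/T₁ = 1/476 - 1/362 = -6.615906e-04 K⁻¹
Step 4: ln(k₂/k₁) = -110300/8.314 × -6.615906e-04 = 8.77718
Step 5: k₂ = k₁ × exp(8.77718) = 3.084e-03 × 6.48456e+03 = 2.000e+01 s⁻¹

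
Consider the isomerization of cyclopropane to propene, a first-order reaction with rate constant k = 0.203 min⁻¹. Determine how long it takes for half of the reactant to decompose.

3.415 min

Step 1: For a first-order reaction, t₁/₂ = ln(2)/k
Step 2: t₁/₂ = ln(2)/0.203
Step 3: t₁/₂ = 0.6931/0.203 = 3.415 min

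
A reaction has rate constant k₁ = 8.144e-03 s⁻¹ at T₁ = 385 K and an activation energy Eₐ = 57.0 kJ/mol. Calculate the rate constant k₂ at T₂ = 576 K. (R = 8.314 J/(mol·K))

2.988e+00 s⁻¹

Step 1: Use the two-temperature Arrhenius form: ln(k₂/k₁) = -Eₐ/R × (1/T₂ - 1/T₁)
Step 2: Convert Eₐ to J/mol: 57.0 kJ/mol = 57000 J/mol
Step 3: 1/T₂ - 1/T₁ = 1/576 - 1/385 = -8.612915e-04 K⁻¹
Step 4: ln(k₂/k₁) = -57000/8.314 × -8.612915e-04 = 5.90493
Step 5: k₂ = k₁ × exp(5.90493) = 8.144e-03 × 3.66842e+02 = 2.988e+00 s⁻¹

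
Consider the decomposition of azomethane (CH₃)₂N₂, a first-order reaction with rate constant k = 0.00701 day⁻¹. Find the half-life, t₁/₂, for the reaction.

98.88 day

Step 1: For a first-order reaction, t₁/₂ = ln(2)/k
Step 2: t₁/₂ = ln(2)/0.00701
Step 3: t₁/₂ = 0.6931/0.00701 = 98.88 day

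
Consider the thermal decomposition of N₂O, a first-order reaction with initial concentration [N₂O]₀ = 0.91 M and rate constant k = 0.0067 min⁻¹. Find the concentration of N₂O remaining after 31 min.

0.7393 M

Step 1: For a first-order reaction: [N₂O] = [N₂O]₀ × e^(-kt)
Step 2: [N₂O] = 0.91 × e^(-0.0067 × 31)
Step 3: [N₂O] = 0.91 × e^(-0.2077)
Step 4: [N₂O] = 0.91 × 0.812451 = 0.7393 M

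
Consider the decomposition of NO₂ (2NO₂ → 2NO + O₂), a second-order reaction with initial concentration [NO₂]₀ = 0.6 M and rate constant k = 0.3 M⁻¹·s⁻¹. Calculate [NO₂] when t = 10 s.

0.2143 M

Step 1: For a second-order reaction: 1/[NO₂] = 1/[NO₂]₀ + kt
Step 2: 1/[NO₂] = 1/0.6 + 0.3 × 10
Step 3: 1/[NO₂] = 1.667 + 3 = 4.667
Step 4: [NO₂] = 1/4.667 = 0.2143 M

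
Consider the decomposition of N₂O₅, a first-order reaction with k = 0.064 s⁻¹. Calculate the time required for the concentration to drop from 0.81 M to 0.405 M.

10.83 s

Step 1: For first-order: t = ln([N₂O₅]₀/[N₂O₅])/k
Step 2: t = ln(0.81/0.405)/0.064
Step 3: t = ln(2)/0.064
Step 4: t = 0.6931/0.064 = 10.83 s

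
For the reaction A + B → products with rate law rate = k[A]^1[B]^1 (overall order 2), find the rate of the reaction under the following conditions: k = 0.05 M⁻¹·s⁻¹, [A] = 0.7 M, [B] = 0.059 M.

0.002065 M/s

Step 1: The rate law is rate = k[A]^1[B]^1, overall order = 1+1 = 2
Step 2: Substitute values: rate = 0.05 × (0.7)^1 × (0.059)^1
Step 3: rate = 0.05 × 0.7 × 0.059 = 0.002065 M/s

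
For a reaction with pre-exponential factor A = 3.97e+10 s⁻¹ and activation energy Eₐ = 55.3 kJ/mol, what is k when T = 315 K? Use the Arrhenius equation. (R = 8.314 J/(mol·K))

2.68e+01 s⁻¹

Step 1: Use the Arrhenius equation: k = A × exp(-Eₐ/RT)
Step 2: Convert Eₐ to J/mol: 55.3 kJ/mol = 55300 J/mol
Step 3: Calculate the exponent: -Eₐ/(RT) = -55300/(8.314 × 315) = -21.11565
Step 4: k = 3.97e+10 × exp(-21.11565)
Step 5: k = 3.97e+10 × 6.75445e-10 = 2.6815e+01 s⁻¹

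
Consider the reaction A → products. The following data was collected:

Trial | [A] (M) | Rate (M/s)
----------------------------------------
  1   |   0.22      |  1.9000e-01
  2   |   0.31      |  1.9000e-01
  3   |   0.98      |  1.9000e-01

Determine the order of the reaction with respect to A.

zeroth order (0)

Step 1: Compare trials - when concentration changes, rate stays constant.
Step 2: rate₂/rate₁ = 1.9000e-01/1.9000e-01 = 1
Step 3: [A]₂/[A]₁ = 0.31/0.22 = 1.409
Step 4: Since rate ratio ≈ (conc ratio)^0, the reaction is zeroth order.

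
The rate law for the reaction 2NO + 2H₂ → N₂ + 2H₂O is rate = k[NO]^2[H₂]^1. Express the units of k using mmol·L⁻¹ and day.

(mmol·L⁻¹)⁻²·day⁻¹

Step 1: Overall order = 2 + 1 = 3.
Step 2: rate has units mmol·L⁻¹·day⁻¹; [NO]^2[H₂]^1 has units (mmol·L⁻¹)^3.
Step 3: k = rate/([NO]^2[H₂]^1), so units of k = (mmol·L⁻¹)^(1-3)·day⁻¹ = (mmol·L⁻¹)⁻²·day⁻¹.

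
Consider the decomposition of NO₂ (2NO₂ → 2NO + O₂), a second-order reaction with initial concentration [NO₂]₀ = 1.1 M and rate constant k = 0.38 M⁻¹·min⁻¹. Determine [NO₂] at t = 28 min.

0.08659 M

Step 1: For a second-order reaction: 1/[NO₂] = 1/[NO₂]₀ + kt
Step 2: 1/[NO₂] = 1/1.1 + 0.38 × 28
Step 3: 1/[NO₂] = 0.9091 + 10.64 = 11.55
Step 4: [NO₂] = 1/11.55 = 0.08659 M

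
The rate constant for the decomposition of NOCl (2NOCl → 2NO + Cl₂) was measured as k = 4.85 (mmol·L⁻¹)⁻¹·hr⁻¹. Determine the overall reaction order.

second order (2)

Step 1: The units of k for an nth-order reaction are (concentration)^(1-n)·(time)⁻¹.
Step 2: Here k has units (mmol·L⁻¹)⁻¹·hr⁻¹, so the concentration exponent is -1.
Step 3: 1 - n = -1 ⇒ n = 2. The reaction is second order.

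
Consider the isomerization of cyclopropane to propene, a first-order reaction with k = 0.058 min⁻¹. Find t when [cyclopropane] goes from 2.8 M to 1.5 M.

10.76 min

Step 1: For first-order: t = ln([cyclopropane]₀/[cyclopropane])/k
Step 2: t = ln(2.8/1.5)/0.058
Step 3: t = ln(1.867)/0.058
Step 4: t = 0.6242/0.058 = 10.76 min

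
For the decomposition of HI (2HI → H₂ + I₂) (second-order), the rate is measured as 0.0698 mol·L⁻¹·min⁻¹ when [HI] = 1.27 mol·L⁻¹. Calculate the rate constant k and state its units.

0.04328 (mol·L⁻¹)⁻¹·min⁻¹

Step 1: rate = k[HI]^2, so k = rate / [HI]^2.
Step 2: k = 0.0698 / (1.27)^2 = 0.0698 / 1.613.
Step 3: k = 0.04328 (mol·L⁻¹)⁻¹·min⁻¹.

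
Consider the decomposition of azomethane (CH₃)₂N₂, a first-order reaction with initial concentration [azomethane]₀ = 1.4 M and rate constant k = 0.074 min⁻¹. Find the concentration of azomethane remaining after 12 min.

0.5761 M

Step 1: For a first-order reaction: [azomethane] = [azomethane]₀ × e^(-kt)
Step 2: [azomethane] = 1.4 × e^(-0.074 × 12)
Step 3: [azomethane] = 1.4 × e^(-0.888)
Step 4: [azomethane] = 1.4 × 0.411478 = 0.5761 M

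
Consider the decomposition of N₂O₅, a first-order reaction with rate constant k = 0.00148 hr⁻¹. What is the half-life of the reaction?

468.3 hr

Step 1: For a first-order reaction, t₁/₂ = ln(2)/k
Step 2: t₁/₂ = ln(2)/0.00148
Step 3: t₁/₂ = 0.6931/0.00148 = 468.3 hr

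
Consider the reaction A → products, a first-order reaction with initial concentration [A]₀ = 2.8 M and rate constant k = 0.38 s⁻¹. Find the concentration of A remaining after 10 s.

0.06264 M

Step 1: For a first-order reaction: [A] = [A]₀ × e^(-kt)
Step 2: [A] = 2.8 × e^(-0.38 × 10)
Step 3: [A] = 2.8 × e^(-3.8)
Step 4: [A] = 2.8 × 0.0223708 = 0.06264 M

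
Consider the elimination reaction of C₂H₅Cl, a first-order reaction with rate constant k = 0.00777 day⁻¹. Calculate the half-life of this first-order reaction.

89.21 day

Step 1: For a first-order reaction, t₁/₂ = ln(2)/k
Step 2: t₁/₂ = ln(2)/0.00777
Step 3: t₁/₂ = 0.6931/0.00777 = 89.21 day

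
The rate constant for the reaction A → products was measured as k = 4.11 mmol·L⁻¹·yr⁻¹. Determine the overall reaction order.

zeroth order (0)

Step 1: The units of k for an nth-order reaction are (concentration)^(1-n)·(time)⁻¹.
Step 2: Here k has units mmol·L⁻¹·yr⁻¹, so the concentration exponent is 1.
Step 3: 1 - n = 1 ⇒ n = 0. The reaction is zeroth order.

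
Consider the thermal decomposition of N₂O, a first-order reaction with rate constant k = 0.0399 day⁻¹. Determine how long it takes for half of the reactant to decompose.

17.37 day

Step 1: For a first-order reaction, t₁/₂ = ln(2)/k
Step 2: t₁/₂ = ln(2)/0.0399
Step 3: t₁/₂ = 0.6931/0.0399 = 17.37 day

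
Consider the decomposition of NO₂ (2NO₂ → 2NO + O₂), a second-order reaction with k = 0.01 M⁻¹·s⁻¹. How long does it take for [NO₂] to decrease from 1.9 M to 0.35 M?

233.1 s

Step 1: For second-order: t = (1/[NO₂] - 1/[NO₂]₀)/k
Step 2: t = (1/0.35 - 1/1.9)/0.01
Step 3: t = (2.857 - 0.5263)/0.01
Step 4: t = 2.331/0.01 = 233.1 s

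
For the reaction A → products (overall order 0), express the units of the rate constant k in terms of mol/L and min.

mol/L·min⁻¹

Step 1: For overall order n, rate = k × (concentration)^n.
Step 2: Rate has units mol/L·min⁻¹; concentration term has units (mol/L)^0.
Step 3: k = rate / (concentration)^n, so units of k = (mol/L)^(1-0)·min⁻¹ = mol/L·min⁻¹.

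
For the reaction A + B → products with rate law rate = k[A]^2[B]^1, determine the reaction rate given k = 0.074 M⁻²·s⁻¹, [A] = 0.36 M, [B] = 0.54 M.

0.005179 M/s

Step 1: The rate law is rate = k[A]^2[B]^1
Step 2: Substitute: rate = 0.074 × (0.36)^2 × (0.54)^1
Step 3: rate = 0.074 × 0.1296 × 0.54 = 0.00517882 M/s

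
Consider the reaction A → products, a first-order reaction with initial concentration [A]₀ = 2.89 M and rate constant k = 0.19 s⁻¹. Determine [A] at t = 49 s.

0.0002616 M

Step 1: For a first-order reaction: [A] = [A]₀ × e^(-kt)
Step 2: [A] = 2.89 × e^(-0.19 × 49)
Step 3: [A] = 2.89 × e^(-9.31)
Step 4: [A] = 2.89 × 9.05145e-05 = 0.0002616 M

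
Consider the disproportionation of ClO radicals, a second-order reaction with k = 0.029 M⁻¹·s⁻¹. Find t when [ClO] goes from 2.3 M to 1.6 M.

6.559 s

Step 1: For second-order: t = (1/[ClO] - 1/[ClO]₀)/k
Step 2: t = (1/1.6 - 1/2.3)/0.029
Step 3: t = (0.625 - 0.4348)/0.029
Step 4: t = 0.1902/0.029 = 6.559 s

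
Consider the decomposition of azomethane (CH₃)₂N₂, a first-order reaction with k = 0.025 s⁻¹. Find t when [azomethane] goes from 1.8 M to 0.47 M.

53.71 s

Step 1: For first-order: t = ln([azomethane]₀/[azomethane])/k
Step 2: t = ln(1.8/0.47)/0.025
Step 3: t = ln(3.83)/0.025
Step 4: t = 1.343/0.025 = 53.71 s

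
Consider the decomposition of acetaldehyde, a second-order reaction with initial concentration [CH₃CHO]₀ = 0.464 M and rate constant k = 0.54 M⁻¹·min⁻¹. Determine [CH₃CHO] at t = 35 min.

0.04749 M

Step 1: For a second-order reaction: 1/[CH₃CHO] = 1/[CH₃CHO]₀ + kt
Step 2: 1/[CH₃CHO] = 1/0.464 + 0.54 × 35
Step 3: 1/[CH₃CHO] = 2.155 + 18.9 = 21.06
Step 4: [CH₃CHO] = 1/21.06 = 0.04749 M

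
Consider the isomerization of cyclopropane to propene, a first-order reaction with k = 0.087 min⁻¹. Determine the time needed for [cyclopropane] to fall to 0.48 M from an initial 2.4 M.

18.5 min

Step 1: For first-order: t = ln([cyclopropane]₀/[cyclopropane])/k
Step 2: t = ln(2.4/0.48)/0.087
Step 3: t = ln(5)/0.087
Step 4: t = 1.609/0.087 = 18.5 min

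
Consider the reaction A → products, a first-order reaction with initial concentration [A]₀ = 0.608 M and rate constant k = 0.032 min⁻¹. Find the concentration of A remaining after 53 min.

0.1115 M

Step 1: For a first-order reaction: [A] = [A]₀ × e^(-kt)
Step 2: [A] = 0.608 × e^(-0.032 × 53)
Step 3: [A] = 0.608 × e^(-1.696)
Step 4: [A] = 0.608 × 0.183416 = 0.1115 M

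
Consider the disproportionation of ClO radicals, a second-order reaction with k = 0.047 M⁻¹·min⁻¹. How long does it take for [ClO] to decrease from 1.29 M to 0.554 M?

21.91 min

Step 1: For second-order: t = (1/[ClO] - 1/[ClO]₀)/k
Step 2: t = (1/0.554 - 1/1.29)/0.047
Step 3: t = (1.805 - 0.7752)/0.047
Step 4: t = 1.03/0.047 = 21.91 min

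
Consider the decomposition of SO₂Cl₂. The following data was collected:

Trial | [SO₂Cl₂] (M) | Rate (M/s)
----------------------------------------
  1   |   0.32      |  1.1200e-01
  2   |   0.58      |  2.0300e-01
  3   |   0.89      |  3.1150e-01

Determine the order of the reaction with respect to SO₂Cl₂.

first order (1)

Step 1: Compare trials to find order n where rate₂/rate₁ = ([SO₂Cl₂]₂/[SO₂Cl₂]₁)^n
Step 2: rate₂/rate₁ = 2.0300e-01/1.1200e-01 = 1.812
Step 3: [SO₂Cl₂]₂/[SO₂Cl₂]₁ = 0.58/0.32 = 1.812
Step 4: n = ln(1.812)/ln(1.812) = 1.00 ≈ 1
Step 5: The reaction is first order in SO₂Cl₂.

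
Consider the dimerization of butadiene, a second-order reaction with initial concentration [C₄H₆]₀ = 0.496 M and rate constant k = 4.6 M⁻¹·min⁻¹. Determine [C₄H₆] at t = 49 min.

0.004397 M

Step 1: For a second-order reaction: 1/[C₄H₆] = 1/[C₄H₆]₀ + kt
Step 2: 1/[C₄H₆] = 1/0.496 + 4.6 × 49
Step 3: 1/[C₄H₆] = 2.016 + 225.4 = 227.4
Step 4: [C₄H₆] = 1/227.4 = 0.004397 M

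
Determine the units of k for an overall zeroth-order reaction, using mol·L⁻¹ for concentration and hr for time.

mol·L⁻¹·hr⁻¹

Step 1: For overall order n, rate = k × (concentration)^n.
Step 2: Rate has units mol·L⁻¹·hr⁻¹; concentration term has units (mol·L⁻¹)^0.
Step 3: k = rate / (concentration)^n, so units of k = (mol·L⁻¹)^(1-0)·hr⁻¹ = mol·L⁻¹·hr⁻¹.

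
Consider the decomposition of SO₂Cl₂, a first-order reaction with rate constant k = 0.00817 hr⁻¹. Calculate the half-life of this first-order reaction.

84.84 hr

Step 1: For a first-order reaction, t₁/₂ = ln(2)/k
Step 2: t₁/₂ = ln(2)/0.00817
Step 3: t₁/₂ = 0.6931/0.00817 = 84.84 hr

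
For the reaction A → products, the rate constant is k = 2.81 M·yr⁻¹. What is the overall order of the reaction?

zeroth order (0)

Step 1: The units of k for an nth-order reaction are (concentration)^(1-n)·(time)⁻¹.
Step 2: Here k has units M·yr⁻¹, so the concentration exponent is 1.
Step 3: 1 - n = 1 ⇒ n = 0. The reaction is zeroth order.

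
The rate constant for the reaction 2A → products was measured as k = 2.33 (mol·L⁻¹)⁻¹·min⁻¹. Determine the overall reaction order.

second order (2)

Step 1: The units of k for an nth-order reaction are (concentration)^(1-n)·(time)⁻¹.
Step 2: Here k has units (mol·L⁻¹)⁻¹·min⁻¹, so the concentration exponent is -1.
Step 3: 1 - n = -1 ⇒ n = 2. The reaction is second order.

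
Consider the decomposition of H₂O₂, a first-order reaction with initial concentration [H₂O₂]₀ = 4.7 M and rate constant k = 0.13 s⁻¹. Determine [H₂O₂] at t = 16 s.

0.5872 M

Step 1: For a first-order reaction: [H₂O₂] = [H₂O₂]₀ × e^(-kt)
Step 2: [H₂O₂] = 4.7 × e^(-0.13 × 16)
Step 3: [H₂O₂] = 4.7 × e^(-2.08)
Step 4: [H₂O₂] = 4.7 × 0.12493 = 0.5872 M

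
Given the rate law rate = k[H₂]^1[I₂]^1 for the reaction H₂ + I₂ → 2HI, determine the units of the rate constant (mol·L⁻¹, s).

(mol·L⁻¹)⁻¹·s⁻¹

Step 1: Overall order = 1 + 1 = 2.
Step 2: rate has units mol·L⁻¹·s⁻¹; [H₂]^1[I₂]^1 has units (mol·L⁻¹)^2.
Step 3: k = rate/([H₂]^1[I₂]^1), so units of k = (mol·L⁻¹)^(1-2)·s⁻¹ = (mol·L⁻¹)⁻¹·s⁻¹.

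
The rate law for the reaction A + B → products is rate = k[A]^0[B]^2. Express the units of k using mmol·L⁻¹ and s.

(mmol·L⁻¹)⁻¹·s⁻¹

Step 1: Overall order = 0 + 2 = 2.
Step 2: rate has units mmol·L⁻¹·s⁻¹; [A]^0[B]^2 has units (mmol·L⁻¹)^2.
Step 3: k = rate/([A]^0[B]^2), so units of k = (mmol·L⁻¹)^(1-2)·s⁻¹ = (mmol·L⁻¹)⁻¹·s⁻¹.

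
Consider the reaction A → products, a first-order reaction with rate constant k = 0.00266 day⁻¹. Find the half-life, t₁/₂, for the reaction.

260.6 day

Step 1: For a first-order reaction, t₁/₂ = ln(2)/k
Step 2: t₁/₂ = ln(2)/0.00266
Step 3: t₁/₂ = 0.6931/0.00266 = 260.6 day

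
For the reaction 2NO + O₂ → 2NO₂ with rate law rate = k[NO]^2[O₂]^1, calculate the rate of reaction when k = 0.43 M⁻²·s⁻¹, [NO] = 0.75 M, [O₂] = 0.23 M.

0.05563 M/s

Step 1: The rate law is rate = k[NO]^2[O₂]^1
Step 2: Substitute: rate = 0.43 × (0.75)^2 × (0.23)^1
Step 3: rate = 0.43 × 0.5625 × 0.23 = 0.0556313 M/s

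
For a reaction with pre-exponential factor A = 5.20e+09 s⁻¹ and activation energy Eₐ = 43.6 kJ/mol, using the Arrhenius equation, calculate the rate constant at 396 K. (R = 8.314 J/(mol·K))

9.22e+03 s⁻¹

Step 1: Use the Arrhenius equation: k = A × exp(-Eₐ/RT)
Step 2: Convert Eₐ to J/mol: 43.6 kJ/mol = 43600 J/mol
Step 3: Calculate the exponent: -Eₐ/(RT) = -43600/(8.314 × 396) = -13.24284
Step 4: k = 5.20e+09 × exp(-13.24284)
Step 5: k = 5.20e+09 × 1.77300e-06 = 9.2196e+03 s⁻¹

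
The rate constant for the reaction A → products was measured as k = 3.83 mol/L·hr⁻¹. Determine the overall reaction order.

zeroth order (0)

Step 1: The units of k for an nth-order reaction are (concentration)^(1-n)·(time)⁻¹.
Step 2: Here k has units mol/L·hr⁻¹, so the concentration exponent is 1.
Step 3: 1 - n = 1 ⇒ n = 0. The reaction is zeroth order.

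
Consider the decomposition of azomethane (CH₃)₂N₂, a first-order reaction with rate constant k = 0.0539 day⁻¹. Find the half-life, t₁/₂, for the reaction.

12.86 day

Step 1: For a first-order reaction, t₁/₂ = ln(2)/k
Step 2: t₁/₂ = ln(2)/0.0539
Step 3: t₁/₂ = 0.6931/0.0539 = 12.86 day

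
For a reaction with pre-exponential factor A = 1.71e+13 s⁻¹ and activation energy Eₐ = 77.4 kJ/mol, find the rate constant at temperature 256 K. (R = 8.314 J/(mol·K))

2.75e-03 s⁻¹

Step 1: Use the Arrhenius equation: k = A × exp(-Eₐ/RT)
Step 2: Convert Eₐ to J/mol: 77.4 kJ/mol = 77400 J/mol
Step 3: Calculate the exponent: -Eₐ/(RT) = -77400/(8.314 × 256) = -36.36562
Step 4: k = 1.71e+13 × exp(-36.36562)
Step 5: k = 1.71e+13 × 1.60921e-16 = 2.7517e-03 s⁻¹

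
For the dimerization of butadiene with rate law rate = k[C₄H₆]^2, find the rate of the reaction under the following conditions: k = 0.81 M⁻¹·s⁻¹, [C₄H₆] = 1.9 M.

2.924 M/s

Step 1: Identify the rate law: rate = k[C₄H₆]^2
Step 2: Substitute values: rate = 0.81 × (1.9)^2
Step 3: Calculate: rate = 0.81 × 3.61 = 2.9241 M/s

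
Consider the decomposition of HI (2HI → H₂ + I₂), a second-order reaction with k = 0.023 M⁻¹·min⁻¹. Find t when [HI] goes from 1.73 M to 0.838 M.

26.75 min

Step 1: For second-order: t = (1/[HI] - 1/[HI]₀)/k
Step 2: t = (1/0.838 - 1/1.73)/0.023
Step 3: t = (1.193 - 0.578)/0.023
Step 4: t = 0.6153/0.023 = 26.75 min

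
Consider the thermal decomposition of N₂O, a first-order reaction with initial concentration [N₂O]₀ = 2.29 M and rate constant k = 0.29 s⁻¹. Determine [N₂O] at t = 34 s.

0.0001196 M

Step 1: For a first-order reaction: [N₂O] = [N₂O]₀ × e^(-kt)
Step 2: [N₂O] = 2.29 × e^(-0.29 × 34)
Step 3: [N₂O] = 2.29 × e^(-9.86)
Step 4: [N₂O] = 2.29 × 5.22223e-05 = 0.0001196 M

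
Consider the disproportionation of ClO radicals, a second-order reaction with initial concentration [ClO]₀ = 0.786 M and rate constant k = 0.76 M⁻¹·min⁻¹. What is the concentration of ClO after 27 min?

0.04589 M

Step 1: For a second-order reaction: 1/[ClO] = 1/[ClO]₀ + kt
Step 2: 1/[ClO] = 1/0.786 + 0.76 × 27
Step 3: 1/[ClO] = 1.272 + 20.52 = 21.79
Step 4: [ClO] = 1/21.79 = 0.04589 M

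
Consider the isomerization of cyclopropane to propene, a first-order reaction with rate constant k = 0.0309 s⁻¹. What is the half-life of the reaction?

22.43 s

Step 1: For a first-order reaction, t₁/₂ = ln(2)/k
Step 2: t₁/₂ = ln(2)/0.0309
Step 3: t₁/₂ = 0.6931/0.0309 = 22.43 s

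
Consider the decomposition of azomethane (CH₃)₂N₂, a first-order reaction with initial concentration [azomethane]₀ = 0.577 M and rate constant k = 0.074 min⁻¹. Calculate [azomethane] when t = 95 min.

0.0005106 M

Step 1: For a first-order reaction: [azomethane] = [azomethane]₀ × e^(-kt)
Step 2: [azomethane] = 0.577 × e^(-0.074 × 95)
Step 3: [azomethane] = 0.577 × e^(-7.03)
Step 4: [azomethane] = 0.577 × 0.000884932 = 0.0005106 M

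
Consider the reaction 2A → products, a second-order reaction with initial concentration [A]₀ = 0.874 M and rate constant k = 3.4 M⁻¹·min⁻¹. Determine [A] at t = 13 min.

0.02205 M

Step 1: For a second-order reaction: 1/[A] = 1/[A]₀ + kt
Step 2: 1/[A] = 1/0.874 + 3.4 × 13
Step 3: 1/[A] = 1.144 + 44.2 = 45.34
Step 4: [A] = 1/45.34 = 0.02205 M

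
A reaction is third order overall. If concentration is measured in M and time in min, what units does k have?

M⁻²·min⁻¹

Step 1: For overall order n, rate = k × (concentration)^n.
Step 2: Rate has units M·min⁻¹; concentration term has units M^3.
Step 3: k = rate / (concentration)^n, so units of k = M^(1-3)·min⁻¹ = M⁻²·min⁻¹.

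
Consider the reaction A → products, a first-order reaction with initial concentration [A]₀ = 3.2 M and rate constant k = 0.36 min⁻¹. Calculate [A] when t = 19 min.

0.003424 M

Step 1: For a first-order reaction: [A] = [A]₀ × e^(-kt)
Step 2: [A] = 3.2 × e^(-0.36 × 19)
Step 3: [A] = 3.2 × e^(-6.84)
Step 4: [A] = 3.2 × 0.0010701 = 0.003424 M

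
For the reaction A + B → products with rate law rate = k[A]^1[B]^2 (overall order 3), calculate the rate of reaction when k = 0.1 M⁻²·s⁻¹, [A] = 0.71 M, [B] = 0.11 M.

0.0008591 M/s

Step 1: The rate law is rate = k[A]^1[B]^2, overall order = 1+2 = 3
Step 2: Substitute values: rate = 0.1 × (0.71)^1 × (0.11)^2
Step 3: rate = 0.1 × 0.71 × 0.0121 = 0.0008591 M/s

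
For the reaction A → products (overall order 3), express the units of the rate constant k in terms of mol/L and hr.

(mol/L)⁻²·hr⁻¹

Step 1: For overall order n, rate = k × (concentration)^n.
Step 2: Rate has units mol/L·hr⁻¹; concentration term has units (mol/L)^3.
Step 3: k = rate / (concentration)^n, so units of k = (mol/L)^(1-3)·hr⁻¹ = (mol/L)⁻²·hr⁻¹.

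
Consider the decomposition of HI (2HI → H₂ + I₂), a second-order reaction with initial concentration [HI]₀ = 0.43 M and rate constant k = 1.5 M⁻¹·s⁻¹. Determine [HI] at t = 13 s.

0.04582 M

Step 1: For a second-order reaction: 1/[HI] = 1/[HI]₀ + kt
Step 2: 1/[HI] = 1/0.43 + 1.5 × 13
Step 3: 1/[HI] = 2.326 + 19.5 = 21.83
Step 4: [HI] = 1/21.83 = 0.04582 M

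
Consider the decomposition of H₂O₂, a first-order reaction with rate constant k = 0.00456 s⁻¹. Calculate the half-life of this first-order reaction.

152 s

Step 1: For a first-order reaction, t₁/₂ = ln(2)/k
Step 2: t₁/₂ = ln(2)/0.00456
Step 3: t₁/₂ = 0.6931/0.00456 = 152 s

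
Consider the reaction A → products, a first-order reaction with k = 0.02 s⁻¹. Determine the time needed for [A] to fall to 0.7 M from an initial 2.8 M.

69.31 s

Step 1: For first-order: t = ln([A]₀/[A])/k
Step 2: t = ln(2.8/0.7)/0.02
Step 3: t = ln(4)/0.02
Step 4: t = 1.386/0.02 = 69.31 s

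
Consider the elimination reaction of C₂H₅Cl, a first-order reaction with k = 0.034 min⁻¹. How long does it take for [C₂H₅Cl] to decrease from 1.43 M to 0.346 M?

41.74 min

Step 1: For first-order: t = ln([C₂H₅Cl]₀/[C₂H₅Cl])/k
Step 2: t = ln(1.43/0.346)/0.034
Step 3: t = ln(4.133)/0.034
Step 4: t = 1.419/0.034 = 41.74 min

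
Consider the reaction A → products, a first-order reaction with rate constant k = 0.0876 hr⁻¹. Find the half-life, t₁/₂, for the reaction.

7.913 hr

Step 1: For a first-order reaction, t₁/₂ = ln(2)/k
Step 2: t₁/₂ = ln(2)/0.0876
Step 3: t₁/₂ = 0.6931/0.0876 = 7.913 hr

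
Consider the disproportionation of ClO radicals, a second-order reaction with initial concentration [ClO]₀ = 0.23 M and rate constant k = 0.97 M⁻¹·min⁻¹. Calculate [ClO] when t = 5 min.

0.1087 M

Step 1: For a second-order reaction: 1/[ClO] = 1/[ClO]₀ + kt
Step 2: 1/[ClO] = 1/0.23 + 0.97 × 5
Step 3: 1/[ClO] = 4.348 + 4.85 = 9.198
Step 4: [ClO] = 1/9.198 = 0.1087 M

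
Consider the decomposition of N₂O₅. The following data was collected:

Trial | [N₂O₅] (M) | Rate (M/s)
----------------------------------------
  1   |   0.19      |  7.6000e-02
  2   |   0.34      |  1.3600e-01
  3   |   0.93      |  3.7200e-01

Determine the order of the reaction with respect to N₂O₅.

first order (1)

Step 1: Compare trials to find order n where rate₂/rate₁ = ([N₂O₅]₂/[N₂O₅]₁)^n
Step 2: rate₂/rate₁ = 1.3600e-01/7.6000e-02 = 1.789
Step 3: [N₂O₅]₂/[N₂O₅]₁ = 0.34/0.19 = 1.789
Step 4: n = ln(1.789)/ln(1.789) = 1.00 ≈ 1
Step 5: The reaction is first order in N₂O₅.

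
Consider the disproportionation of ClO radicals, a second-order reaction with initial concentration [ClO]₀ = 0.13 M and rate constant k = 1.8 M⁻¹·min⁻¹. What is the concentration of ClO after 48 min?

0.01063 M

Step 1: For a second-order reaction: 1/[ClO] = 1/[ClO]₀ + kt
Step 2: 1/[ClO] = 1/0.13 + 1.8 × 48
Step 3: 1/[ClO] = 7.692 + 86.4 = 94.09
Step 4: [ClO] = 1/94.09 = 0.01063 M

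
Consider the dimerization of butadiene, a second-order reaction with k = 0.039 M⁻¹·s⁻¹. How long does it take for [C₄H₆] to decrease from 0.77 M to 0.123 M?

175.2 s

Step 1: For second-order: t = (1/[C₄H₆] - 1/[C₄H₆]₀)/k
Step 2: t = (1/0.123 - 1/0.77)/0.039
Step 3: t = (8.13 - 1.299)/0.039
Step 4: t = 6.831/0.039 = 175.2 s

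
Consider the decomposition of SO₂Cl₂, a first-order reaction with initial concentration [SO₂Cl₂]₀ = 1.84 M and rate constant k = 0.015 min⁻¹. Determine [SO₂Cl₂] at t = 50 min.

0.8692 M

Step 1: For a first-order reaction: [SO₂Cl₂] = [SO₂Cl₂]₀ × e^(-kt)
Step 2: [SO₂Cl₂] = 1.84 × e^(-0.015 × 50)
Step 3: [SO₂Cl₂] = 1.84 × e^(-0.75)
Step 4: [SO₂Cl₂] = 1.84 × 0.472367 = 0.8692 M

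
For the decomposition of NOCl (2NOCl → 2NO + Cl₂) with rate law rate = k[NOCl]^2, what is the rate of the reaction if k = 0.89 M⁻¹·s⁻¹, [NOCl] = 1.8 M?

2.884 M/s

Step 1: Identify the rate law: rate = k[NOCl]^2
Step 2: Substitute values: rate = 0.89 × (1.8)^2
Step 3: Calculate: rate = 0.89 × 3.24 = 2.8836 M/s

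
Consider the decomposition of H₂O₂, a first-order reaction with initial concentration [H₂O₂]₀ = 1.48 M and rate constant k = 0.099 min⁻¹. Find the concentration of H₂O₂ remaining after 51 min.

0.009495 M

Step 1: For a first-order reaction: [H₂O₂] = [H₂O₂]₀ × e^(-kt)
Step 2: [H₂O₂] = 1.48 × e^(-0.099 × 51)
Step 3: [H₂O₂] = 1.48 × e^(-5.049)
Step 4: [H₂O₂] = 1.48 × 0.00641575 = 0.009495 M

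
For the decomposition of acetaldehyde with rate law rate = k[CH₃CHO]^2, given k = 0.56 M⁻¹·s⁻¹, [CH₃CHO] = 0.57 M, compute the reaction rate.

0.1819 M/s

Step 1: Identify the rate law: rate = k[CH₃CHO]^2
Step 2: Substitute values: rate = 0.56 × (0.57)^2
Step 3: Calculate: rate = 0.56 × 0.3249 = 0.181944 M/s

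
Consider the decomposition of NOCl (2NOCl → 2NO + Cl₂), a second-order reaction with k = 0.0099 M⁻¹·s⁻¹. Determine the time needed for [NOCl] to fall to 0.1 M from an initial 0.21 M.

529.1 s

Step 1: For second-order: t = (1/[NOCl] - 1/[NOCl]₀)/k
Step 2: t = (1/0.1 - 1/0.21)/0.0099
Step 3: t = (10 - 4.762)/0.0099
Step 4: t = 5.238/0.0099 = 529.1 s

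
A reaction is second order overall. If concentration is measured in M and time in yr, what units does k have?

M⁻¹·yr⁻¹

Step 1: For overall order n, rate = k × (concentration)^n.
Step 2: Rate has units M·yr⁻¹; concentration term has units M^2.
Step 3: k = rate / (concentration)^n, so units of k = M^(1-2)·yr⁻¹ = M⁻¹·yr⁻¹.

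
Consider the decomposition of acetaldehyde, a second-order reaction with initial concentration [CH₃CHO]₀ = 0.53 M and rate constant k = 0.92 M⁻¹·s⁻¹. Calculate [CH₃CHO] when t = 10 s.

0.0902 M

Step 1: For a second-order reaction: 1/[CH₃CHO] = 1/[CH₃CHO]₀ + kt
Step 2: 1/[CH₃CHO] = 1/0.53 + 0.92 × 10
Step 3: 1/[CH₃CHO] = 1.887 + 9.2 = 11.09
Step 4: [CH₃CHO] = 1/11.09 = 0.0902 M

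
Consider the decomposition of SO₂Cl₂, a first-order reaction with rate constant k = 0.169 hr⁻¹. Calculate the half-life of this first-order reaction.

4.101 hr

Step 1: For a first-order reaction, t₁/₂ = ln(2)/k
Step 2: t₁/₂ = ln(2)/0.169
Step 3: t₁/₂ = 0.6931/0.169 = 4.101 hr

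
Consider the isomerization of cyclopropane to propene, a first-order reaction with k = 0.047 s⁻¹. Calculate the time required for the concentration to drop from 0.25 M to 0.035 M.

41.83 s

Step 1: For first-order: t = ln([cyclopropane]₀/[cyclopropane])/k
Step 2: t = ln(0.25/0.035)/0.047
Step 3: t = ln(7.143)/0.047
Step 4: t = 1.966/0.047 = 41.83 s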